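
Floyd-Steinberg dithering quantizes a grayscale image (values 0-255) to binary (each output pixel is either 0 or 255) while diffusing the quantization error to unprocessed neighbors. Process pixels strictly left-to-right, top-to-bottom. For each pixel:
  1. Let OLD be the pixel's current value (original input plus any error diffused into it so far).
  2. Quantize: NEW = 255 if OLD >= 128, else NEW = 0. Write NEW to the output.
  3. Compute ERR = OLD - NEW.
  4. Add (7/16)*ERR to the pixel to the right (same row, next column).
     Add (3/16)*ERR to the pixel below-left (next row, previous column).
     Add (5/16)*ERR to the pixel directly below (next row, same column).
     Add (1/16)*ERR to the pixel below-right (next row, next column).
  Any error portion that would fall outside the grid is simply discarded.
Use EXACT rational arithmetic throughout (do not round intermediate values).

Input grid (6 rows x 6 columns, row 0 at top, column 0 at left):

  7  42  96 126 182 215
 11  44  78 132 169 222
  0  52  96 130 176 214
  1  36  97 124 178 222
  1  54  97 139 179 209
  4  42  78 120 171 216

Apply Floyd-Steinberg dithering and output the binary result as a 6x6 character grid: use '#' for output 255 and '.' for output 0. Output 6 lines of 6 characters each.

Answer: ...###
..#.##
...#.#
..#.##
...###
..#..#

Derivation:
(0,0): OLD=7 → NEW=0, ERR=7
(0,1): OLD=721/16 → NEW=0, ERR=721/16
(0,2): OLD=29623/256 → NEW=0, ERR=29623/256
(0,3): OLD=723457/4096 → NEW=255, ERR=-321023/4096
(0,4): OLD=9680391/65536 → NEW=255, ERR=-7031289/65536
(0,5): OLD=176224817/1048576 → NEW=255, ERR=-91162063/1048576
(1,0): OLD=5539/256 → NEW=0, ERR=5539/256
(1,1): OLD=183669/2048 → NEW=0, ERR=183669/2048
(1,2): OLD=9274521/65536 → NEW=255, ERR=-7437159/65536
(1,3): OLD=11789925/262144 → NEW=0, ERR=11789925/262144
(1,4): OLD=2247296207/16777216 → NEW=255, ERR=-2030893873/16777216
(1,5): OLD=36283439097/268435456 → NEW=255, ERR=-32167602183/268435456
(2,0): OLD=772567/32768 → NEW=0, ERR=772567/32768
(2,1): OLD=73835437/1048576 → NEW=0, ERR=73835437/1048576
(2,2): OLD=1768005703/16777216 → NEW=0, ERR=1768005703/16777216
(2,3): OLD=21524415439/134217728 → NEW=255, ERR=-12701105201/134217728
(2,4): OLD=331197338093/4294967296 → NEW=0, ERR=331197338093/4294967296
(2,5): OLD=13931032382027/68719476736 → NEW=255, ERR=-3592434185653/68719476736
(3,0): OLD=361894247/16777216 → NEW=0, ERR=361894247/16777216
(3,1): OLD=11901671259/134217728 → NEW=0, ERR=11901671259/134217728
(3,2): OLD=166842730561/1073741824 → NEW=255, ERR=-106961434559/1073741824
(3,3): OLD=4940319589699/68719476736 → NEW=0, ERR=4940319589699/68719476736
(3,4): OLD=119755412749795/549755813888 → NEW=255, ERR=-20432319791645/549755813888
(3,5): OLD=1708402304238445/8796093022208 → NEW=255, ERR=-534601416424595/8796093022208
(4,0): OLD=52328267305/2147483648 → NEW=0, ERR=52328267305/2147483648
(4,1): OLD=2578411299989/34359738368 → NEW=0, ERR=2578411299989/34359738368
(4,2): OLD=129437341488943/1099511627776 → NEW=0, ERR=129437341488943/1099511627776
(4,3): OLD=3514478390034059/17592186044416 → NEW=255, ERR=-971529051292021/17592186044416
(4,4): OLD=38371259621915451/281474976710656 → NEW=255, ERR=-33404859439301829/281474976710656
(4,5): OLD=611420731684063421/4503599627370496 → NEW=255, ERR=-536997173295413059/4503599627370496
(5,0): OLD=14120518539919/549755813888 → NEW=0, ERR=14120518539919/549755813888
(5,1): OLD=1764208978749567/17592186044416 → NEW=0, ERR=1764208978749567/17592186044416
(5,2): OLD=21532528892755941/140737488355328 → NEW=255, ERR=-14355530637852699/140737488355328
(5,3): OLD=194653583354423975/4503599627370496 → NEW=0, ERR=194653583354423975/4503599627370496
(5,4): OLD=1144041493975687751/9007199254740992 → NEW=0, ERR=1144041493975687751/9007199254740992
(5,5): OLD=32698243847202893491/144115188075855872 → NEW=255, ERR=-4051129112140353869/144115188075855872
Row 0: ...###
Row 1: ..#.##
Row 2: ...#.#
Row 3: ..#.##
Row 4: ...###
Row 5: ..#..#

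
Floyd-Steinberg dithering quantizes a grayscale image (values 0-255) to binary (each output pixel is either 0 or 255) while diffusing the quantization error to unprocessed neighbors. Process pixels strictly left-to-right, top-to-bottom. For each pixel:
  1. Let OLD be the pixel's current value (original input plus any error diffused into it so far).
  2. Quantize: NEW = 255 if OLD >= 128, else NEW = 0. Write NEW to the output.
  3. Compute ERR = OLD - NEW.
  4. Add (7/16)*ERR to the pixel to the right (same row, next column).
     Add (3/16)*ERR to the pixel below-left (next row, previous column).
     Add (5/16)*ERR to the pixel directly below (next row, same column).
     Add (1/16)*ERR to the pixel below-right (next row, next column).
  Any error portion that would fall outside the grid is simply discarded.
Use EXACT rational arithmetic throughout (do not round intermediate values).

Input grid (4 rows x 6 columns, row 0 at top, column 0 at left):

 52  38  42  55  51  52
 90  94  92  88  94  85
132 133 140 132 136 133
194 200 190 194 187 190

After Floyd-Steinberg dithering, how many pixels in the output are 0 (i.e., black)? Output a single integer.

(0,0): OLD=52 → NEW=0, ERR=52
(0,1): OLD=243/4 → NEW=0, ERR=243/4
(0,2): OLD=4389/64 → NEW=0, ERR=4389/64
(0,3): OLD=87043/1024 → NEW=0, ERR=87043/1024
(0,4): OLD=1444885/16384 → NEW=0, ERR=1444885/16384
(0,5): OLD=23745683/262144 → NEW=0, ERR=23745683/262144
(1,0): OLD=7529/64 → NEW=0, ERR=7529/64
(1,1): OLD=92447/512 → NEW=255, ERR=-38113/512
(1,2): OLD=1648203/16384 → NEW=0, ERR=1648203/16384
(1,3): OLD=11756943/65536 → NEW=255, ERR=-4954737/65536
(1,4): OLD=464642797/4194304 → NEW=0, ERR=464642797/4194304
(1,5): OLD=11226298219/67108864 → NEW=255, ERR=-5886462101/67108864
(2,0): OLD=1268165/8192 → NEW=255, ERR=-820795/8192
(2,1): OLD=24147975/262144 → NEW=0, ERR=24147975/262144
(2,2): OLD=809123925/4194304 → NEW=255, ERR=-260423595/4194304
(2,3): OLD=3632878701/33554432 → NEW=0, ERR=3632878701/33554432
(2,4): OLD=211327576647/1073741824 → NEW=255, ERR=-62476588473/1073741824
(2,5): OLD=1495618070113/17179869184 → NEW=0, ERR=1495618070113/17179869184
(3,0): OLD=754811701/4194304 → NEW=255, ERR=-314735819/4194304
(3,1): OLD=5974471121/33554432 → NEW=255, ERR=-2581909039/33554432
(3,2): OLD=43752371555/268435456 → NEW=255, ERR=-24698669725/268435456
(3,3): OLD=2968494255817/17179869184 → NEW=255, ERR=-1412372386103/17179869184
(3,4): OLD=21432161461609/137438953472 → NEW=255, ERR=-13614771673751/137438953472
(3,5): OLD=374338736318599/2199023255552 → NEW=255, ERR=-186412193847161/2199023255552
Output grid:
  Row 0: ......  (6 black, running=6)
  Row 1: .#.#.#  (3 black, running=9)
  Row 2: #.#.#.  (3 black, running=12)
  Row 3: ######  (0 black, running=12)

Answer: 12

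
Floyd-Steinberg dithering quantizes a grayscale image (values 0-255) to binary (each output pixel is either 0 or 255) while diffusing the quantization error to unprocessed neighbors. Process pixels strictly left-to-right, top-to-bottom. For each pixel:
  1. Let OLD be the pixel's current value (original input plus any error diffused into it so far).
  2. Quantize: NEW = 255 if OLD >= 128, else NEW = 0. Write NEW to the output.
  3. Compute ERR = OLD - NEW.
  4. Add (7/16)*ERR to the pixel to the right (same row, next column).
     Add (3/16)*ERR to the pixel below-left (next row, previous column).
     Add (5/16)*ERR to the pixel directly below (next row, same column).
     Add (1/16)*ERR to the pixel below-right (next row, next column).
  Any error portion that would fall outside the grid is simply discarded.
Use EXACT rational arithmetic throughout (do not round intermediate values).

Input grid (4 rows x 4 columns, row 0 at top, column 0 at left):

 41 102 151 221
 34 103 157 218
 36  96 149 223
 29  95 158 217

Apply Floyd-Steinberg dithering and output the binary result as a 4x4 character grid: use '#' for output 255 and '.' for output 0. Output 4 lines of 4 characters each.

Answer: ..##
.#.#
..##
.#.#

Derivation:
(0,0): OLD=41 → NEW=0, ERR=41
(0,1): OLD=1919/16 → NEW=0, ERR=1919/16
(0,2): OLD=52089/256 → NEW=255, ERR=-13191/256
(0,3): OLD=812879/4096 → NEW=255, ERR=-231601/4096
(1,0): OLD=17741/256 → NEW=0, ERR=17741/256
(1,1): OLD=335259/2048 → NEW=255, ERR=-186981/2048
(1,2): OLD=6412599/65536 → NEW=0, ERR=6412599/65536
(1,3): OLD=251572785/1048576 → NEW=255, ERR=-15814095/1048576
(2,0): OLD=1328345/32768 → NEW=0, ERR=1328345/32768
(2,1): OLD=113122659/1048576 → NEW=0, ERR=113122659/1048576
(2,2): OLD=457686895/2097152 → NEW=255, ERR=-77086865/2097152
(2,3): OLD=6990092499/33554432 → NEW=255, ERR=-1566287661/33554432
(3,0): OLD=1038442441/16777216 → NEW=0, ERR=1038442441/16777216
(3,1): OLD=40650306007/268435456 → NEW=255, ERR=-27800735273/268435456
(3,2): OLD=426032589097/4294967296 → NEW=0, ERR=426032589097/4294967296
(3,3): OLD=16734056572831/68719476736 → NEW=255, ERR=-789409994849/68719476736
Row 0: ..##
Row 1: .#.#
Row 2: ..##
Row 3: .#.#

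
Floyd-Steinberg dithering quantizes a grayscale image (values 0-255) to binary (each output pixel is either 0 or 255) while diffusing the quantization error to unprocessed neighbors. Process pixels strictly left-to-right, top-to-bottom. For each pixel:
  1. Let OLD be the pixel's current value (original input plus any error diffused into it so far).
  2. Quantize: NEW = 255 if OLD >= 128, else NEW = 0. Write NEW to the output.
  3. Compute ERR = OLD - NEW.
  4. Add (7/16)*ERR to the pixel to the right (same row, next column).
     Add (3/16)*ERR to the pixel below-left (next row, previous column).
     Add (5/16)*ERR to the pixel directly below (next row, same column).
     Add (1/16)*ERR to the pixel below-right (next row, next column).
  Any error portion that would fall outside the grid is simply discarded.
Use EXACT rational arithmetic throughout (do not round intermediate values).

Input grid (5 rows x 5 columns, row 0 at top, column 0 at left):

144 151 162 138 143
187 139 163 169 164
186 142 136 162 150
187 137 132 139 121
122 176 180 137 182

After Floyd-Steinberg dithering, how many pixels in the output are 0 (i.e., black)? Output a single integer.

Answer: 10

Derivation:
(0,0): OLD=144 → NEW=255, ERR=-111
(0,1): OLD=1639/16 → NEW=0, ERR=1639/16
(0,2): OLD=52945/256 → NEW=255, ERR=-12335/256
(0,3): OLD=478903/4096 → NEW=0, ERR=478903/4096
(0,4): OLD=12723969/65536 → NEW=255, ERR=-3987711/65536
(1,0): OLD=43909/256 → NEW=255, ERR=-21371/256
(1,1): OLD=242723/2048 → NEW=0, ERR=242723/2048
(1,2): OLD=14949983/65536 → NEW=255, ERR=-1761697/65536
(1,3): OLD=47017203/262144 → NEW=255, ERR=-19829517/262144
(1,4): OLD=499954809/4194304 → NEW=0, ERR=499954809/4194304
(2,0): OLD=5968177/32768 → NEW=255, ERR=-2387663/32768
(2,1): OLD=143550123/1048576 → NEW=255, ERR=-123836757/1048576
(2,2): OLD=1160228289/16777216 → NEW=0, ERR=1160228289/16777216
(2,3): OLD=50811159731/268435456 → NEW=255, ERR=-17639881549/268435456
(2,4): OLD=660446037029/4294967296 → NEW=255, ERR=-434770623451/4294967296
(3,0): OLD=2383803041/16777216 → NEW=255, ERR=-1894387039/16777216
(3,1): OLD=7933104525/134217728 → NEW=0, ERR=7933104525/134217728
(3,2): OLD=686195555103/4294967296 → NEW=255, ERR=-409021105377/4294967296
(3,3): OLD=533796947047/8589934592 → NEW=0, ERR=533796947047/8589934592
(3,4): OLD=15454509555363/137438953472 → NEW=0, ERR=15454509555363/137438953472
(4,0): OLD=210016837071/2147483648 → NEW=0, ERR=210016837071/2147483648
(4,1): OLD=14592133950415/68719476736 → NEW=255, ERR=-2931332617265/68719476736
(4,2): OLD=161543952494593/1099511627776 → NEW=255, ERR=-118831512588287/1099511627776
(4,3): OLD=2186137772429263/17592186044416 → NEW=0, ERR=2186137772429263/17592186044416
(4,4): OLD=77515512431328809/281474976710656 → NEW=255, ERR=5739393370111529/281474976710656
Output grid:
  Row 0: #.#.#  (2 black, running=2)
  Row 1: #.##.  (2 black, running=4)
  Row 2: ##.##  (1 black, running=5)
  Row 3: #.#..  (3 black, running=8)
  Row 4: .##.#  (2 black, running=10)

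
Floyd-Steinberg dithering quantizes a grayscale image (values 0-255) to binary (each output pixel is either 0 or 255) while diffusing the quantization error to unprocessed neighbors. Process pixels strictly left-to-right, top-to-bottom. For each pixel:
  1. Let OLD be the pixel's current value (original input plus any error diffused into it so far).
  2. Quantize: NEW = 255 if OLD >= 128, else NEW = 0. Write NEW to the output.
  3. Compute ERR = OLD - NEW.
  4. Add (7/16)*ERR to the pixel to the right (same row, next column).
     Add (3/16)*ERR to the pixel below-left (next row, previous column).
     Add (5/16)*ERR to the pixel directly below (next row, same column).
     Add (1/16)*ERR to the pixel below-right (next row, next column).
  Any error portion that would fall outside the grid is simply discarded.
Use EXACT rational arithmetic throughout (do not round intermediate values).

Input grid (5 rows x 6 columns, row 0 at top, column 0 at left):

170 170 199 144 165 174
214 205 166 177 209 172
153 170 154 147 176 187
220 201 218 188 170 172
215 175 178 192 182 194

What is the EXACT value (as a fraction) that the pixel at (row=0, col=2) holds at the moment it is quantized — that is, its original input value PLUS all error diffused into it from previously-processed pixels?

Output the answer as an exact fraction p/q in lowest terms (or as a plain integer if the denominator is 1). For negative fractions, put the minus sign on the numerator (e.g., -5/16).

(0,0): OLD=170 → NEW=255, ERR=-85
(0,1): OLD=2125/16 → NEW=255, ERR=-1955/16
(0,2): OLD=37259/256 → NEW=255, ERR=-28021/256
Target (0,2): original=199, with diffused error = 37259/256

Answer: 37259/256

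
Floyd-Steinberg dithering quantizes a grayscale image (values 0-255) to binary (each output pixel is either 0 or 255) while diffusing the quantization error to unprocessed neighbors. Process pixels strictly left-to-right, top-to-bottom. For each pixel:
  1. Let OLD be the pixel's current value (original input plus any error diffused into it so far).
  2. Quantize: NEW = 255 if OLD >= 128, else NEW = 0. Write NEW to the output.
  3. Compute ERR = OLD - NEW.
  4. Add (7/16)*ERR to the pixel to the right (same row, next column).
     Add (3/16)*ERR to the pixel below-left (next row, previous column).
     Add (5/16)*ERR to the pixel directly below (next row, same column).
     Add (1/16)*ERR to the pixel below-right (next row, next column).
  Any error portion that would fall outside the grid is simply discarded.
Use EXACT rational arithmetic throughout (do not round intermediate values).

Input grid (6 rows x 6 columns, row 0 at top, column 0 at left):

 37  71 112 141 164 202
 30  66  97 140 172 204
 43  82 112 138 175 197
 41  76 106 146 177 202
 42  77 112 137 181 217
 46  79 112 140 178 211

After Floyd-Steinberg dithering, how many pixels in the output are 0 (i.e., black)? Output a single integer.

(0,0): OLD=37 → NEW=0, ERR=37
(0,1): OLD=1395/16 → NEW=0, ERR=1395/16
(0,2): OLD=38437/256 → NEW=255, ERR=-26843/256
(0,3): OLD=389635/4096 → NEW=0, ERR=389635/4096
(0,4): OLD=13475349/65536 → NEW=255, ERR=-3236331/65536
(0,5): OLD=189158035/1048576 → NEW=255, ERR=-78228845/1048576
(1,0): OLD=14825/256 → NEW=0, ERR=14825/256
(1,1): OLD=207327/2048 → NEW=0, ERR=207327/2048
(1,2): OLD=8638155/65536 → NEW=255, ERR=-8073525/65536
(1,3): OLD=26218991/262144 → NEW=0, ERR=26218991/262144
(1,4): OLD=3225966445/16777216 → NEW=255, ERR=-1052223635/16777216
(1,5): OLD=40308459243/268435456 → NEW=255, ERR=-28142582037/268435456
(2,0): OLD=2624005/32768 → NEW=0, ERR=2624005/32768
(2,1): OLD=135466247/1048576 → NEW=255, ERR=-131920633/1048576
(2,2): OLD=730501077/16777216 → NEW=0, ERR=730501077/16777216
(2,3): OLD=22662092141/134217728 → NEW=255, ERR=-11563428499/134217728
(2,4): OLD=447973887687/4294967296 → NEW=0, ERR=447973887687/4294967296
(2,5): OLD=14152778317281/68719476736 → NEW=255, ERR=-3370688250399/68719476736
(3,0): OLD=711944757/16777216 → NEW=0, ERR=711944757/16777216
(3,1): OLD=9183025553/134217728 → NEW=0, ERR=9183025553/134217728
(3,2): OLD=134779181059/1073741824 → NEW=0, ERR=134779181059/1073741824
(3,3): OLD=13487642052041/68719476736 → NEW=255, ERR=-4035824515639/68719476736
(3,4): OLD=93084078689577/549755813888 → NEW=255, ERR=-47103653851863/549755813888
(3,5): OLD=1369598341130951/8796093022208 → NEW=255, ERR=-873405379532089/8796093022208
(4,0): OLD=146221180155/2147483648 → NEW=0, ERR=146221180155/2147483648
(4,1): OLD=5303694174911/34359738368 → NEW=255, ERR=-3458039108929/34359738368
(4,2): OLD=110456328261005/1099511627776 → NEW=0, ERR=110456328261005/1099511627776
(4,3): OLD=2715849782954145/17592186044416 → NEW=255, ERR=-1770157658371935/17592186044416
(4,4): OLD=24745679206530993/281474976710656 → NEW=0, ERR=24745679206530993/281474976710656
(4,5): OLD=986638942087826487/4503599627370496 → NEW=255, ERR=-161778962891649993/4503599627370496
(5,0): OLD=26612344524461/549755813888 → NEW=0, ERR=26612344524461/549755813888
(5,1): OLD=1615303492445053/17592186044416 → NEW=0, ERR=1615303492445053/17592186044416
(5,2): OLD=22293919550350895/140737488355328 → NEW=255, ERR=-13594139980257745/140737488355328
(5,3): OLD=401087233092916469/4503599627370496 → NEW=0, ERR=401087233092916469/4503599627370496
(5,4): OLD=2084377432213237749/9007199254740992 → NEW=255, ERR=-212458377745715211/9007199254740992
(5,5): OLD=28095168145478074361/144115188075855872 → NEW=255, ERR=-8654204813865172999/144115188075855872
Output grid:
  Row 0: ..#.##  (3 black, running=3)
  Row 1: ..#.##  (3 black, running=6)
  Row 2: .#.#.#  (3 black, running=9)
  Row 3: ...###  (3 black, running=12)
  Row 4: .#.#.#  (3 black, running=15)
  Row 5: ..#.##  (3 black, running=18)

Answer: 18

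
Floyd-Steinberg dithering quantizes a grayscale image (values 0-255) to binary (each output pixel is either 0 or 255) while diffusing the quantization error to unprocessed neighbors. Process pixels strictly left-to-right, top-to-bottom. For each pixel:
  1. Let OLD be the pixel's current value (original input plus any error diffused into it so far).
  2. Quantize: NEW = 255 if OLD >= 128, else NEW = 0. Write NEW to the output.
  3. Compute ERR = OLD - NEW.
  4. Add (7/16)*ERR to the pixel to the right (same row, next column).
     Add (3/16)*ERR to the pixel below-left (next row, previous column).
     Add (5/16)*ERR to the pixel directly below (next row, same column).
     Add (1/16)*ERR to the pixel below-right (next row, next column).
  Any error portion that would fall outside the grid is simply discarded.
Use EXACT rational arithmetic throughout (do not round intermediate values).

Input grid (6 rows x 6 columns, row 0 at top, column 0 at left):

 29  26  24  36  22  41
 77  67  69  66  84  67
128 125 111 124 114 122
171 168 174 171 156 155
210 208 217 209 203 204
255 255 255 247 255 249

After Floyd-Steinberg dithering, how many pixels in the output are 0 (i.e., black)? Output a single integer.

(0,0): OLD=29 → NEW=0, ERR=29
(0,1): OLD=619/16 → NEW=0, ERR=619/16
(0,2): OLD=10477/256 → NEW=0, ERR=10477/256
(0,3): OLD=220795/4096 → NEW=0, ERR=220795/4096
(0,4): OLD=2987357/65536 → NEW=0, ERR=2987357/65536
(0,5): OLD=63903115/1048576 → NEW=0, ERR=63903115/1048576
(1,0): OLD=23889/256 → NEW=0, ERR=23889/256
(1,1): OLD=265015/2048 → NEW=255, ERR=-257225/2048
(1,2): OLD=2579843/65536 → NEW=0, ERR=2579843/65536
(1,3): OLD=29143175/262144 → NEW=0, ERR=29143175/262144
(1,4): OLD=2712516469/16777216 → NEW=255, ERR=-1565673611/16777216
(1,5): OLD=12902472867/268435456 → NEW=0, ERR=12902472867/268435456
(2,0): OLD=4378189/32768 → NEW=255, ERR=-3977651/32768
(2,1): OLD=48083999/1048576 → NEW=0, ERR=48083999/1048576
(2,2): OLD=2623265309/16777216 → NEW=255, ERR=-1654924771/16777216
(2,3): OLD=13495379061/134217728 → NEW=0, ERR=13495379061/134217728
(2,4): OLD=621857719519/4294967296 → NEW=255, ERR=-473358940961/4294967296
(2,5): OLD=5701648960009/68719476736 → NEW=0, ERR=5701648960009/68719476736
(3,0): OLD=2376731773/16777216 → NEW=255, ERR=-1901458307/16777216
(3,1): OLD=14316168377/134217728 → NEW=0, ERR=14316168377/134217728
(3,2): OLD=227159615803/1073741824 → NEW=255, ERR=-46644549317/1073741824
(3,3): OLD=10760506226481/68719476736 → NEW=255, ERR=-6762960341199/68719476736
(3,4): OLD=55164478613521/549755813888 → NEW=0, ERR=55164478613521/549755813888
(3,5): OLD=1917021782694239/8796093022208 → NEW=255, ERR=-325981937968801/8796093022208
(4,0): OLD=417861738931/2147483648 → NEW=255, ERR=-129746591309/2147483648
(4,1): OLD=6860638952343/34359738368 → NEW=255, ERR=-1901094331497/34359738368
(4,2): OLD=184093443990421/1099511627776 → NEW=255, ERR=-96282021092459/1099511627776
(4,3): OLD=2744978761520329/17592186044416 → NEW=255, ERR=-1741028679805751/17592186044416
(4,4): OLD=50091326616626521/281474976710656 → NEW=255, ERR=-21684792444590759/281474976710656
(4,5): OLD=743027879846560463/4503599627370496 → NEW=255, ERR=-405390025132916017/4503599627370496
(5,0): OLD=124104722242229/549755813888 → NEW=255, ERR=-16083010299211/549755813888
(5,1): OLD=3601393886070021/17592186044416 → NEW=255, ERR=-884613555256059/17592186044416
(5,2): OLD=25842408074942215/140737488355328 → NEW=255, ERR=-10045651455666425/140737488355328
(5,3): OLD=742765118463280701/4503599627370496 → NEW=255, ERR=-405652786516195779/4503599627370496
(5,4): OLD=1517307520132746525/9007199254740992 → NEW=255, ERR=-779528289826206435/9007199254740992
(5,5): OLD=25680170192548602625/144115188075855872 → NEW=255, ERR=-11069202766794644735/144115188075855872
Output grid:
  Row 0: ......  (6 black, running=6)
  Row 1: .#..#.  (4 black, running=10)
  Row 2: #.#.#.  (3 black, running=13)
  Row 3: #.##.#  (2 black, running=15)
  Row 4: ######  (0 black, running=15)
  Row 5: ######  (0 black, running=15)

Answer: 15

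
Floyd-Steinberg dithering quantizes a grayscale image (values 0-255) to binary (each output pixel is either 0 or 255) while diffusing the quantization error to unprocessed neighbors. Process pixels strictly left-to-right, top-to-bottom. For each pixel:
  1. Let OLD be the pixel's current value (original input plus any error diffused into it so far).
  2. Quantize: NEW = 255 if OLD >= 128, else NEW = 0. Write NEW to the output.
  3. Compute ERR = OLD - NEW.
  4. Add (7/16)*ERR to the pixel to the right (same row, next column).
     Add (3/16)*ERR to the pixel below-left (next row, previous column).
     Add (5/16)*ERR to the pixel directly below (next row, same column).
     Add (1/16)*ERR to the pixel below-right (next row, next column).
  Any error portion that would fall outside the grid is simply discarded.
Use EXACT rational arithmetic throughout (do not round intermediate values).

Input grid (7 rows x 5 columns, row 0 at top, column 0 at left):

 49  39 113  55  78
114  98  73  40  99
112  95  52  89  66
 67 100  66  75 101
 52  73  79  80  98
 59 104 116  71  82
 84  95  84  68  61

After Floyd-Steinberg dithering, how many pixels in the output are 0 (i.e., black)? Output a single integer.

(0,0): OLD=49 → NEW=0, ERR=49
(0,1): OLD=967/16 → NEW=0, ERR=967/16
(0,2): OLD=35697/256 → NEW=255, ERR=-29583/256
(0,3): OLD=18199/4096 → NEW=0, ERR=18199/4096
(0,4): OLD=5239201/65536 → NEW=0, ERR=5239201/65536
(1,0): OLD=36005/256 → NEW=255, ERR=-29275/256
(1,1): OLD=98819/2048 → NEW=0, ERR=98819/2048
(1,2): OLD=4103103/65536 → NEW=0, ERR=4103103/65536
(1,3): OLD=20066259/262144 → NEW=0, ERR=20066259/262144
(1,4): OLD=661648665/4194304 → NEW=255, ERR=-407898855/4194304
(2,0): OLD=2795473/32768 → NEW=0, ERR=2795473/32768
(2,1): OLD=159377291/1048576 → NEW=255, ERR=-108009589/1048576
(2,2): OLD=735986785/16777216 → NEW=0, ERR=735986785/16777216
(2,3): OLD=31619474067/268435456 → NEW=0, ERR=31619474067/268435456
(2,4): OLD=394824375621/4294967296 → NEW=0, ERR=394824375621/4294967296
(3,0): OLD=1247320385/16777216 → NEW=0, ERR=1247320385/16777216
(3,1): OLD=15286631853/134217728 → NEW=0, ERR=15286631853/134217728
(3,2): OLD=623567597695/4294967296 → NEW=255, ERR=-471649062785/4294967296
(3,3): OLD=719357623111/8589934592 → NEW=0, ERR=719357623111/8589934592
(3,4): OLD=23876904588803/137438953472 → NEW=255, ERR=-11170028546557/137438953472
(4,0): OLD=207421860655/2147483648 → NEW=0, ERR=207421860655/2147483648
(4,1): OLD=9270655777583/68719476736 → NEW=255, ERR=-8252810790097/68719476736
(4,2): OLD=16451156504225/1099511627776 → NEW=0, ERR=16451156504225/1099511627776
(4,3): OLD=1594099012683567/17592186044416 → NEW=0, ERR=1594099012683567/17592186044416
(4,4): OLD=33067666948764105/281474976710656 → NEW=0, ERR=33067666948764105/281474976710656
(5,0): OLD=73300251373293/1099511627776 → NEW=0, ERR=73300251373293/1099511627776
(5,1): OLD=919008853596295/8796093022208 → NEW=0, ERR=919008853596295/8796093022208
(5,2): OLD=49502891244908095/281474976710656 → NEW=255, ERR=-22273227816309185/281474976710656
(5,3): OLD=98696349188800049/1125899906842624 → NEW=0, ERR=98696349188800049/1125899906842624
(5,4): OLD=2931430797886153419/18014398509481984 → NEW=255, ERR=-1662240822031752501/18014398509481984
(6,0): OLD=17510985637568157/140737488355328 → NEW=0, ERR=17510985637568157/140737488355328
(6,1): OLD=771982361004193971/4503599627370496 → NEW=255, ERR=-376435543975282509/4503599627370496
(6,2): OLD=3290819589361137889/72057594037927936 → NEW=0, ERR=3290819589361137889/72057594037927936
(6,3): OLD=107368394993853393899/1152921504606846976 → NEW=0, ERR=107368394993853393899/1152921504606846976
(6,4): OLD=1445978151972426855725/18446744073709551616 → NEW=0, ERR=1445978151972426855725/18446744073709551616
Output grid:
  Row 0: ..#..  (4 black, running=4)
  Row 1: #...#  (3 black, running=7)
  Row 2: .#...  (4 black, running=11)
  Row 3: ..#.#  (3 black, running=14)
  Row 4: .#...  (4 black, running=18)
  Row 5: ..#.#  (3 black, running=21)
  Row 6: .#...  (4 black, running=25)

Answer: 25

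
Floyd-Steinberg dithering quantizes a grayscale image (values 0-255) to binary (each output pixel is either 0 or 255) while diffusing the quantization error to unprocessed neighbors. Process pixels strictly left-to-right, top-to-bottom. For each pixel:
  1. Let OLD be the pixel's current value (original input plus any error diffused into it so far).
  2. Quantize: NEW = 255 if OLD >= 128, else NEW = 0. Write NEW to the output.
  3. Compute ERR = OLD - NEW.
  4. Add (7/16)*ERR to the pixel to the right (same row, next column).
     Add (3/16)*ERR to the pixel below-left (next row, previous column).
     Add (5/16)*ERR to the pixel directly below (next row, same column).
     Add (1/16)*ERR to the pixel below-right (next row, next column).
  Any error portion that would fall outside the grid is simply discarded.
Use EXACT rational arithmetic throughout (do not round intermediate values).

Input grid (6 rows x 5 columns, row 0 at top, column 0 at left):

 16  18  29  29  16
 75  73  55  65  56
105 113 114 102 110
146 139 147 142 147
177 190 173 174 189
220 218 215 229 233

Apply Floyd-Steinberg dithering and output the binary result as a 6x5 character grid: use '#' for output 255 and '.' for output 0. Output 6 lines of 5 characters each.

(0,0): OLD=16 → NEW=0, ERR=16
(0,1): OLD=25 → NEW=0, ERR=25
(0,2): OLD=639/16 → NEW=0, ERR=639/16
(0,3): OLD=11897/256 → NEW=0, ERR=11897/256
(0,4): OLD=148815/4096 → NEW=0, ERR=148815/4096
(1,0): OLD=1355/16 → NEW=0, ERR=1355/16
(1,1): OLD=16173/128 → NEW=0, ERR=16173/128
(1,2): OLD=544913/4096 → NEW=255, ERR=-499567/4096
(1,3): OLD=581165/16384 → NEW=0, ERR=581165/16384
(1,4): OLD=22485927/262144 → NEW=0, ERR=22485927/262144
(2,0): OLD=317759/2048 → NEW=255, ERR=-204481/2048
(2,1): OLD=5978693/65536 → NEW=0, ERR=5978693/65536
(2,2): OLD=136677711/1048576 → NEW=255, ERR=-130709169/1048576
(2,3): OLD=1124226621/16777216 → NEW=0, ERR=1124226621/16777216
(2,4): OLD=45188096107/268435456 → NEW=255, ERR=-23262945173/268435456
(3,0): OLD=138311215/1048576 → NEW=255, ERR=-129075665/1048576
(3,1): OLD=704988515/8388608 → NEW=0, ERR=704988515/8388608
(3,2): OLD=43776342993/268435456 → NEW=255, ERR=-24674698287/268435456
(3,3): OLD=52981276865/536870912 → NEW=0, ERR=52981276865/536870912
(3,4): OLD=1436935123221/8589934592 → NEW=255, ERR=-753498197739/8589934592
(4,0): OLD=20708476801/134217728 → NEW=255, ERR=-13517043839/134217728
(4,1): OLD=632535869793/4294967296 → NEW=255, ERR=-462680790687/4294967296
(4,2): OLD=8308232841999/68719476736 → NEW=0, ERR=8308232841999/68719476736
(4,3): OLD=258979990813409/1099511627776 → NEW=255, ERR=-21395474269471/1099511627776
(4,4): OLD=2801421650974887/17592186044416 → NEW=255, ERR=-1684585790351193/17592186044416
(5,0): OLD=11567515495619/68719476736 → NEW=255, ERR=-5955951072061/68719476736
(5,1): OLD=89495693088105/549755813888 → NEW=255, ERR=-50692039453335/549755813888
(5,2): OLD=3554657369338385/17592186044416 → NEW=255, ERR=-931350071987695/17592186044416
(5,3): OLD=13324957864441711/70368744177664 → NEW=255, ERR=-4619071900862609/70368744177664
(5,4): OLD=194940148828023125/1125899906842624 → NEW=255, ERR=-92164327416845995/1125899906842624
Row 0: .....
Row 1: ..#..
Row 2: #.#.#
Row 3: #.#.#
Row 4: ##.##
Row 5: #####

Answer: .....
..#..
#.#.#
#.#.#
##.##
#####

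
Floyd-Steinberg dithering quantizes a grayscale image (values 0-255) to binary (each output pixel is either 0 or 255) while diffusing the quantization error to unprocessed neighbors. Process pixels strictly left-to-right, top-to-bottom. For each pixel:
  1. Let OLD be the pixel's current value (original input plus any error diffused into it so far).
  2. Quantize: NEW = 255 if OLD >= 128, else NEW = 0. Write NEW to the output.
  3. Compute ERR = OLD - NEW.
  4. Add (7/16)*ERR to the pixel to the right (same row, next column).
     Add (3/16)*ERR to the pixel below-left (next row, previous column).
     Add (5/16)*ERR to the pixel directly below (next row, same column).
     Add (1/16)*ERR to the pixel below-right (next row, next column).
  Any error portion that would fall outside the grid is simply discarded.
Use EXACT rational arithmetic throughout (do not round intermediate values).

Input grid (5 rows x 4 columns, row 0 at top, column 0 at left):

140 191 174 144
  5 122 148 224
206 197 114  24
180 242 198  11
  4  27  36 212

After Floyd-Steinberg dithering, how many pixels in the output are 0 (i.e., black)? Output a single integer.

Answer: 9

Derivation:
(0,0): OLD=140 → NEW=255, ERR=-115
(0,1): OLD=2251/16 → NEW=255, ERR=-1829/16
(0,2): OLD=31741/256 → NEW=0, ERR=31741/256
(0,3): OLD=812011/4096 → NEW=255, ERR=-232469/4096
(1,0): OLD=-13407/256 → NEW=0, ERR=-13407/256
(1,1): OLD=162663/2048 → NEW=0, ERR=162663/2048
(1,2): OLD=13350259/65536 → NEW=255, ERR=-3361421/65536
(1,3): OLD=200879253/1048576 → NEW=255, ERR=-66507627/1048576
(2,0): OLD=6701917/32768 → NEW=255, ERR=-1653923/32768
(2,1): OLD=195924175/1048576 → NEW=255, ERR=-71462705/1048576
(2,2): OLD=128401323/2097152 → NEW=0, ERR=128401323/2097152
(2,3): OLD=931473887/33554432 → NEW=0, ERR=931473887/33554432
(3,0): OLD=2540883085/16777216 → NEW=255, ERR=-1737306995/16777216
(3,1): OLD=49318038163/268435456 → NEW=255, ERR=-19133003117/268435456
(3,2): OLD=802710270317/4294967296 → NEW=255, ERR=-292506390163/4294967296
(3,3): OLD=-432521289861/68719476736 → NEW=0, ERR=-432521289861/68719476736
(4,0): OLD=-179203699767/4294967296 → NEW=0, ERR=-179203699767/4294967296
(4,1): OLD=-1125955018533/34359738368 → NEW=0, ERR=-1125955018533/34359738368
(4,2): OLD=-5777075540101/1099511627776 → NEW=0, ERR=-5777075540101/1099511627776
(4,3): OLD=3579620573564877/17592186044416 → NEW=255, ERR=-906386867761203/17592186044416
Output grid:
  Row 0: ##.#  (1 black, running=1)
  Row 1: ..##  (2 black, running=3)
  Row 2: ##..  (2 black, running=5)
  Row 3: ###.  (1 black, running=6)
  Row 4: ...#  (3 black, running=9)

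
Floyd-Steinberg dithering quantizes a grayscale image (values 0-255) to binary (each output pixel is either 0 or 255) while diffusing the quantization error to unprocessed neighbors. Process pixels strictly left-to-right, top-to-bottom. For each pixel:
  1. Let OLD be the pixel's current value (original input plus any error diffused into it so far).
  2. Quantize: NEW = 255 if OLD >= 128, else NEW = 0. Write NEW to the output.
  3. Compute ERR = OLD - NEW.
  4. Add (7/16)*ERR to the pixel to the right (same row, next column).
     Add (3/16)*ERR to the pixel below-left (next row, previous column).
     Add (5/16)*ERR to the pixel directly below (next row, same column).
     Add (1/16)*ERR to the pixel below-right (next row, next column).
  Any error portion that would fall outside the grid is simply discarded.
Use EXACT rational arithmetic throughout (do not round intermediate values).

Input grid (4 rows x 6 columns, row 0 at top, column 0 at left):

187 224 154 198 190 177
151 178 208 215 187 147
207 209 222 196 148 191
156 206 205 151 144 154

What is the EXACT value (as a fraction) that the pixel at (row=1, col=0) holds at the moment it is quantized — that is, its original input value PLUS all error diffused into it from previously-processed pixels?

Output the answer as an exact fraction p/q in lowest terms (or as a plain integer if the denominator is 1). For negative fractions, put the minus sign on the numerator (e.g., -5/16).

(0,0): OLD=187 → NEW=255, ERR=-68
(0,1): OLD=777/4 → NEW=255, ERR=-243/4
(0,2): OLD=8155/64 → NEW=0, ERR=8155/64
(0,3): OLD=259837/1024 → NEW=255, ERR=-1283/1024
(0,4): OLD=3103979/16384 → NEW=255, ERR=-1073941/16384
(0,5): OLD=38881901/262144 → NEW=255, ERR=-27964819/262144
(1,0): OLD=7575/64 → NEW=0, ERR=7575/64
Target (1,0): original=151, with diffused error = 7575/64

Answer: 7575/64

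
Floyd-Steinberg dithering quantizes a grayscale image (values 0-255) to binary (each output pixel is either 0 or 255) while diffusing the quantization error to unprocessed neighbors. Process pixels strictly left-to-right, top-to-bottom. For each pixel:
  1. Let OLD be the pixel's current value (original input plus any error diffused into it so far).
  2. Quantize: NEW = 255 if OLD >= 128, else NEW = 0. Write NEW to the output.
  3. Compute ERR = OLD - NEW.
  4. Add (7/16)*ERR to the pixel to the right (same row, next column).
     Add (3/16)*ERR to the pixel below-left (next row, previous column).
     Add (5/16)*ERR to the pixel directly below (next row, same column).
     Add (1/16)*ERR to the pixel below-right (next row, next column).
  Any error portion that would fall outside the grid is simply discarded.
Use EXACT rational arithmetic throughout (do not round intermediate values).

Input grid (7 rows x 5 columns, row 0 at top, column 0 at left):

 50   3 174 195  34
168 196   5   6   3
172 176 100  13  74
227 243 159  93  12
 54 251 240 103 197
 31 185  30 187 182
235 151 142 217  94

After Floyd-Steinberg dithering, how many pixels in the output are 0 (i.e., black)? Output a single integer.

Answer: 18

Derivation:
(0,0): OLD=50 → NEW=0, ERR=50
(0,1): OLD=199/8 → NEW=0, ERR=199/8
(0,2): OLD=23665/128 → NEW=255, ERR=-8975/128
(0,3): OLD=336535/2048 → NEW=255, ERR=-185705/2048
(0,4): OLD=-185823/32768 → NEW=0, ERR=-185823/32768
(1,0): OLD=24101/128 → NEW=255, ERR=-8539/128
(1,1): OLD=168515/1024 → NEW=255, ERR=-92605/1024
(1,2): OLD=-2356801/32768 → NEW=0, ERR=-2356801/32768
(1,3): OLD=-7765837/131072 → NEW=0, ERR=-7765837/131072
(1,4): OLD=-63670983/2097152 → NEW=0, ERR=-63670983/2097152
(2,0): OLD=2198673/16384 → NEW=255, ERR=-1979247/16384
(2,1): OLD=40492043/524288 → NEW=0, ERR=40492043/524288
(2,2): OLD=793157217/8388608 → NEW=0, ERR=793157217/8388608
(2,3): OLD=3444470291/134217728 → NEW=0, ERR=3444470291/134217728
(2,4): OLD=154698150341/2147483648 → NEW=0, ERR=154698150341/2147483648
(3,0): OLD=1709010625/8388608 → NEW=255, ERR=-430084415/8388608
(3,1): OLD=17104888813/67108864 → NEW=255, ERR=-7871507/67108864
(3,2): OLD=425491650175/2147483648 → NEW=255, ERR=-122116680065/2147483648
(3,3): OLD=410417403703/4294967296 → NEW=0, ERR=410417403703/4294967296
(3,4): OLD=5354760099475/68719476736 → NEW=0, ERR=5354760099475/68719476736
(4,0): OLD=40755067375/1073741824 → NEW=0, ERR=40755067375/1073741824
(4,1): OLD=8717154182063/34359738368 → NEW=255, ERR=-44579101777/34359738368
(4,2): OLD=131705994692769/549755813888 → NEW=255, ERR=-8481737848671/549755813888
(4,3): OLD=1206544927007407/8796093022208 → NEW=255, ERR=-1036458793655633/8796093022208
(4,4): OLD=24737654956857929/140737488355328 → NEW=255, ERR=-11150404573750711/140737488355328
(5,0): OLD=23429503705197/549755813888 → NEW=0, ERR=23429503705197/549755813888
(5,1): OLD=891569393926343/4398046511104 → NEW=255, ERR=-229932466405177/4398046511104
(5,2): OLD=-2796257537928129/140737488355328 → NEW=0, ERR=-2796257537928129/140737488355328
(5,3): OLD=70743380072670481/562949953421312 → NEW=0, ERR=70743380072670481/562949953421312
(5,4): OLD=1845172470602579179/9007199254740992 → NEW=255, ERR=-451663339356373781/9007199254740992
(6,0): OLD=16784037630743389/70368744177664 → NEW=255, ERR=-1159992134560931/70368744177664
(6,1): OLD=284601867692537139/2251799813685248 → NEW=0, ERR=284601867692537139/2251799813685248
(6,2): OLD=7615796785578988257/36028797018963968 → NEW=255, ERR=-1571546454256823583/36028797018963968
(6,3): OLD=130593237691313599339/576460752303423488 → NEW=255, ERR=-16404254146059390101/576460752303423488
(6,4): OLD=680076145042308157869/9223372036854775808 → NEW=0, ERR=680076145042308157869/9223372036854775808
Output grid:
  Row 0: ..##.  (3 black, running=3)
  Row 1: ##...  (3 black, running=6)
  Row 2: #....  (4 black, running=10)
  Row 3: ###..  (2 black, running=12)
  Row 4: .####  (1 black, running=13)
  Row 5: .#..#  (3 black, running=16)
  Row 6: #.##.  (2 black, running=18)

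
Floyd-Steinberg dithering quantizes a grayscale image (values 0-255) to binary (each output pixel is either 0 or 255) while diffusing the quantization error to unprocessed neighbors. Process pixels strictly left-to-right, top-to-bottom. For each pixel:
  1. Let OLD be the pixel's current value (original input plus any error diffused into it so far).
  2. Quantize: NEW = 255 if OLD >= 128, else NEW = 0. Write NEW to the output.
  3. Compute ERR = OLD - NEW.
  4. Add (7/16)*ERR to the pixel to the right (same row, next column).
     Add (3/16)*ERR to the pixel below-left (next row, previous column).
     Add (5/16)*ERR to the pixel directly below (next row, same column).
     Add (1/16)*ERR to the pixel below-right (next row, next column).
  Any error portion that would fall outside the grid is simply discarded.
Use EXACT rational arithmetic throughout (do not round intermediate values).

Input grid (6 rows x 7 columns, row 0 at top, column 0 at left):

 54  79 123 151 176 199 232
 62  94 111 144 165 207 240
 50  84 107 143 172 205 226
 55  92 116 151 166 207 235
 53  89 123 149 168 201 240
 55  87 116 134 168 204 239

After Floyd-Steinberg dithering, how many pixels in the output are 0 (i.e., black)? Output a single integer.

Answer: 18

Derivation:
(0,0): OLD=54 → NEW=0, ERR=54
(0,1): OLD=821/8 → NEW=0, ERR=821/8
(0,2): OLD=21491/128 → NEW=255, ERR=-11149/128
(0,3): OLD=231205/2048 → NEW=0, ERR=231205/2048
(0,4): OLD=7385603/32768 → NEW=255, ERR=-970237/32768
(0,5): OLD=97541653/524288 → NEW=255, ERR=-36151787/524288
(0,6): OLD=1693094547/8388608 → NEW=255, ERR=-446000493/8388608
(1,0): OLD=12559/128 → NEW=0, ERR=12559/128
(1,1): OLD=159785/1024 → NEW=255, ERR=-101335/1024
(1,2): OLD=2230429/32768 → NEW=0, ERR=2230429/32768
(1,3): OLD=25960505/131072 → NEW=255, ERR=-7462855/131072
(1,4): OLD=1048274539/8388608 → NEW=0, ERR=1048274539/8388608
(1,5): OLD=15321233179/67108864 → NEW=255, ERR=-1791527141/67108864
(1,6): OLD=222689899317/1073741824 → NEW=255, ERR=-51114265803/1073741824
(2,0): OLD=1017555/16384 → NEW=0, ERR=1017555/16384
(2,1): OLD=51978753/524288 → NEW=0, ERR=51978753/524288
(2,2): OLD=1298428867/8388608 → NEW=255, ERR=-840666173/8388608
(2,3): OLD=7318085867/67108864 → NEW=0, ERR=7318085867/67108864
(2,4): OLD=134322806587/536870912 → NEW=255, ERR=-2579275973/536870912
(2,5): OLD=3323277491401/17179869184 → NEW=255, ERR=-1057589150519/17179869184
(2,6): OLD=50171510703375/274877906944 → NEW=255, ERR=-19922355567345/274877906944
(3,0): OLD=780118499/8388608 → NEW=0, ERR=780118499/8388608
(3,1): OLD=9983075175/67108864 → NEW=255, ERR=-7129685145/67108864
(3,2): OLD=34813573317/536870912 → NEW=0, ERR=34813573317/536870912
(3,3): OLD=442989527075/2147483648 → NEW=255, ERR=-104618803165/2147483648
(3,4): OLD=38059057950179/274877906944 → NEW=255, ERR=-32034808320541/274877906944
(3,5): OLD=270228590756505/2199023255552 → NEW=0, ERR=270228590756505/2199023255552
(3,6): OLD=9227661942210823/35184372088832 → NEW=255, ERR=255647059558663/35184372088832
(4,0): OLD=66724001197/1073741824 → NEW=0, ERR=66724001197/1073741824
(4,1): OLD=1734438161929/17179869184 → NEW=0, ERR=1734438161929/17179869184
(4,2): OLD=47185170745255/274877906944 → NEW=255, ERR=-22908695525465/274877906944
(4,3): OLD=174856076013661/2199023255552 → NEW=0, ERR=174856076013661/2199023255552
(4,4): OLD=3278565414013159/17592186044416 → NEW=255, ERR=-1207442027312921/17592186044416
(4,5): OLD=114533525229469959/562949953421312 → NEW=255, ERR=-29018712892964601/562949953421312
(4,6): OLD=2048227114885444193/9007199254740992 → NEW=255, ERR=-248608695073508767/9007199254740992
(5,0): OLD=25659519463467/274877906944 → NEW=0, ERR=25659519463467/274877906944
(5,1): OLD=324678496697337/2199023255552 → NEW=255, ERR=-236072433468423/2199023255552
(5,2): OLD=1129554309887423/17592186044416 → NEW=0, ERR=1129554309887423/17592186044416
(5,3): OLD=23765143746708891/140737488355328 → NEW=255, ERR=-12122915783899749/140737488355328
(5,4): OLD=938284125257829737/9007199254740992 → NEW=0, ERR=938284125257829737/9007199254740992
(5,5): OLD=16140976904818748057/72057594037927936 → NEW=255, ERR=-2233709574852875623/72057594037927936
(5,6): OLD=246253529523826478295/1152921504606846976 → NEW=255, ERR=-47741454150919500585/1152921504606846976
Output grid:
  Row 0: ..#.###  (3 black, running=3)
  Row 1: .#.#.##  (3 black, running=6)
  Row 2: ..#.###  (3 black, running=9)
  Row 3: .#.##.#  (3 black, running=12)
  Row 4: ..#.###  (3 black, running=15)
  Row 5: .#.#.##  (3 black, running=18)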